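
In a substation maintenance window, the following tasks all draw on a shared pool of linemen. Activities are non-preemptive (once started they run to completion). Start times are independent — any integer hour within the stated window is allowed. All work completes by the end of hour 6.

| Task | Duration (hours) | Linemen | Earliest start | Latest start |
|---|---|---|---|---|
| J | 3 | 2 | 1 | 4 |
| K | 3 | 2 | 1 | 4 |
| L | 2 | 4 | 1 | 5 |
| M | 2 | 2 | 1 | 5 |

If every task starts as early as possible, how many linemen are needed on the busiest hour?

Early-start schedule: J@1, K@1, L@1, M@1.
Load per hour: hour 1: 10, hour 2: 10, hour 3: 4, hour 4: 0, hour 5: 0, hour 6: 0.
Peak is 10.

10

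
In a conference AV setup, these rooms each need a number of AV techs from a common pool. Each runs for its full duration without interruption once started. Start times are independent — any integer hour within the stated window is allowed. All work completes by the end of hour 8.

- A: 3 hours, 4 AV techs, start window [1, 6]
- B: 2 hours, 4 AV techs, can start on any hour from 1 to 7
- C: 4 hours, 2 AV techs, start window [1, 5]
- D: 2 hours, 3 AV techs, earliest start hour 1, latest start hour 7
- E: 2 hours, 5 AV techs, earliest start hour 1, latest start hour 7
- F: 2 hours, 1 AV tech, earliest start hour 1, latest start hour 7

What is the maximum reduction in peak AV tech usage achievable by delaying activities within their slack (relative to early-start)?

12

Early-start peak: h1:19  h2:19  h3:6  h4:2  h5:0  h6:0  h7:0  h8:0 ⇒ 19.
Leveled (A@1, B@4, C@1, D@5, E@7, F@1): h1:7  h2:7  h3:6  h4:6  h5:7  h6:3  h7:5  h8:5 ⇒ 7.
Reduction 19 − 7 = 12.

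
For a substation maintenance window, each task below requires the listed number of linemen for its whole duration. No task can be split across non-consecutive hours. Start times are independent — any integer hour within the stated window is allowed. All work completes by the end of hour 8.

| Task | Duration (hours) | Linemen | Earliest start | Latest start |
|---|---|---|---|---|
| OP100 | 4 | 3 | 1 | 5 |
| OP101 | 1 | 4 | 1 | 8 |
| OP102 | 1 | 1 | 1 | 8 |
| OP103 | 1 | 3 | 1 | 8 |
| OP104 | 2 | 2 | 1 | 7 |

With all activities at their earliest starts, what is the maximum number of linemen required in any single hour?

Early-start schedule: OP100@1, OP101@1, OP102@1, OP103@1, OP104@1.
Load per hour: hour 1: 13, hour 2: 5, hour 3: 3, hour 4: 3, hour 5: 0, hour 6: 0, hour 7: 0, hour 8: 0.
Peak is 13.

13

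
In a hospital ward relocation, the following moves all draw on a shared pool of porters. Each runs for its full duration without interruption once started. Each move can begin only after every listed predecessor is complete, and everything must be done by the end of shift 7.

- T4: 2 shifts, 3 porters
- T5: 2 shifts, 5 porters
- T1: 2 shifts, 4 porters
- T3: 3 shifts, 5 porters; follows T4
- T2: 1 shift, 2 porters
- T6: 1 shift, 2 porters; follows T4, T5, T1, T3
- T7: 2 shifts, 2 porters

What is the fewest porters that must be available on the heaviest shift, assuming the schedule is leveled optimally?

9

Early-start (T4@1, T5@1, T1@1, T3@3, T2@1, T6@6, T7@1) gives peak 16: s1:16  s2:14  s3:5  s4:5  s5:5  s6:2  s7:0.
Shift T1→3, T2→5, T7→5.
Schedule T4@1, T5@1, T1@3, T3@3, T2@5, T6@6, T7@5: s1:8  s2:8  s3:9  s4:9  s5:9  s6:4  s7:0 — peak 9.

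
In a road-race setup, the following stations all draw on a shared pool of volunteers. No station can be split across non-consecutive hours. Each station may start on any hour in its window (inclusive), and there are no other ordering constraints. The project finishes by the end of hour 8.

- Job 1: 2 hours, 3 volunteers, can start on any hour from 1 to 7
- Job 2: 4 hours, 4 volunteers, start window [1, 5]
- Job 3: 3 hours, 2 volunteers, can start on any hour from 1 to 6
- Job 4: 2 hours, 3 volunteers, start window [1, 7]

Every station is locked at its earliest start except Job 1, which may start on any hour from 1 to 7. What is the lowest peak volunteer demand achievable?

9

Job 1@1: h1:12  h2:12  h3:6  h4:4  h5:0  h6:0  h7:0  h8:0 → peak 12
Job 1@2: h1:9  h2:12  h3:9  h4:4  h5:0  h6:0  h7:0  h8:0 → peak 12
Job 1@3: h1:9  h2:9  h3:9  h4:7  h5:0  h6:0  h7:0  h8:0 → peak 9
Job 1@4: h1:9  h2:9  h3:6  h4:7  h5:3  h6:0  h7:0  h8:0 → peak 9
Job 1@5: h1:9  h2:9  h3:6  h4:4  h5:3  h6:3  h7:0  h8:0 → peak 9
Job 1@6: h1:9  h2:9  h3:6  h4:4  h5:0  h6:3  h7:3  h8:0 → peak 9
Job 1@7: h1:9  h2:9  h3:6  h4:4  h5:0  h6:0  h7:3  h8:3 → peak 9
Best is Job 1@3, peak 9.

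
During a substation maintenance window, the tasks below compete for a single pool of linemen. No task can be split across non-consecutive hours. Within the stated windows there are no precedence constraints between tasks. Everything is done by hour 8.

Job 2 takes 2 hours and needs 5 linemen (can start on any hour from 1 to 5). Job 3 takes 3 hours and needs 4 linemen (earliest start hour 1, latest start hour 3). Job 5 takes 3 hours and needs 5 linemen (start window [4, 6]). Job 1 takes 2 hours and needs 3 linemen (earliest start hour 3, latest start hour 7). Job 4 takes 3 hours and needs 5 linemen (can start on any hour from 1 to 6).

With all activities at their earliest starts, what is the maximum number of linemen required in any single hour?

14

Early-start schedule: Job 2@1, Job 3@1, Job 5@4, Job 1@3, Job 4@1.
Load per hour: hour 1: 14, hour 2: 14, hour 3: 12, hour 4: 8, hour 5: 5, hour 6: 5, hour 7: 0, hour 8: 0.
Peak is 14.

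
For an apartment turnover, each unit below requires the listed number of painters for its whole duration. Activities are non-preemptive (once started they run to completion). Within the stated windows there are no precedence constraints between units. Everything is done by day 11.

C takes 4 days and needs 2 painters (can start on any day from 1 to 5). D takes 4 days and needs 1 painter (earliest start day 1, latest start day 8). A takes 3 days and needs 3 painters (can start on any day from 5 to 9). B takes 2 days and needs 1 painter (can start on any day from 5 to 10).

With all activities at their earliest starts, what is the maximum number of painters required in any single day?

Early-start schedule: C@1, D@1, A@5, B@5.
Load per day: day 1: 3, day 2: 3, day 3: 3, day 4: 3, day 5: 4, day 6: 4, day 7: 3, day 8: 0, day 9: 0, day 10: 0, day 11: 0.
Peak is 4.

4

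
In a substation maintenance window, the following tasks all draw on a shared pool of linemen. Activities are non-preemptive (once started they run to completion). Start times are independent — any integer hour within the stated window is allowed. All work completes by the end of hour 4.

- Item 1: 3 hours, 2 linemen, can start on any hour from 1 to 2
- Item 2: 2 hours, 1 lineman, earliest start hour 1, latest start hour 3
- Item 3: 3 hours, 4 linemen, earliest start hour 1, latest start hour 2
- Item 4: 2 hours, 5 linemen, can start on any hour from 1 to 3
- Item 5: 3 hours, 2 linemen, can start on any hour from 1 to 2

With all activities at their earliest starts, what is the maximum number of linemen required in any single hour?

14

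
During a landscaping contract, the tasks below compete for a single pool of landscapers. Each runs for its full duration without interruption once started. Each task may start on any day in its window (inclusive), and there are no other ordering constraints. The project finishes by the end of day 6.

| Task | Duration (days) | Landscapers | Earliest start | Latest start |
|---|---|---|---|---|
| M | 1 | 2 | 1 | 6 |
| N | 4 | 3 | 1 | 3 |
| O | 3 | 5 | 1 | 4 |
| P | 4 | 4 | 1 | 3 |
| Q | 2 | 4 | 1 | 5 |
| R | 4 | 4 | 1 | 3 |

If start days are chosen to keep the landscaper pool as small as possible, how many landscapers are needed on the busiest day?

16

Early-start (M@1, N@1, O@1, P@1, Q@1, R@1) gives peak 22: d1:22  d2:20  d3:16  d4:11  d5:0  d6:0.
Shift Q→4, R→2.
Schedule M@1, N@1, O@1, P@1, Q@4, R@2: d1:14  d2:16  d3:16  d4:15  d5:8  d6:0 — peak 16.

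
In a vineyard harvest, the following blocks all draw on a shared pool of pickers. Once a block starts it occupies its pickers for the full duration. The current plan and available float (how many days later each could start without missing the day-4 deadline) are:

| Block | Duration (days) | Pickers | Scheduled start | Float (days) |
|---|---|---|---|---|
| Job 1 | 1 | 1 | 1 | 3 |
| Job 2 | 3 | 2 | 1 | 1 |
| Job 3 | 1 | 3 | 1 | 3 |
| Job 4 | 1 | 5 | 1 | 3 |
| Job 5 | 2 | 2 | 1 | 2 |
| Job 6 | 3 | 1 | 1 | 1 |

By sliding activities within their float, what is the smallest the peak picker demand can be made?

6

Early-start (Job 1@1, Job 2@1, Job 3@1, Job 4@1, Job 5@1, Job 6@1) gives peak 14: d1:14  d2:5  d3:3  d4:0.
Shift Job 4→4, Job 5→2, Job 6→2.
Schedule Job 1@1, Job 2@1, Job 3@1, Job 4@4, Job 5@2, Job 6@2: d1:6  d2:5  d3:5  d4:6 — peak 6.
Total picker-days = 22 over 4 days ⇒ peak ≥ ⌈22/4⌉ = 6, so 6 is optimal.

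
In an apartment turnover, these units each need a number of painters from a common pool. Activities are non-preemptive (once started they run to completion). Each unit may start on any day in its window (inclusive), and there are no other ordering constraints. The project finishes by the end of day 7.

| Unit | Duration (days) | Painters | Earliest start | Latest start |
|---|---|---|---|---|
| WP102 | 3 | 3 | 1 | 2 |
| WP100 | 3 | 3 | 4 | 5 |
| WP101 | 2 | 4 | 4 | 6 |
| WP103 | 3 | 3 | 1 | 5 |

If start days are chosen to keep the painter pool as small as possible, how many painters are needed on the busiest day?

7

Schedule WP102@1, WP100@4, WP101@4, WP103@1: d1:6  d2:6  d3:6  d4:7  d5:7  d6:3  d7:0 — peak 7.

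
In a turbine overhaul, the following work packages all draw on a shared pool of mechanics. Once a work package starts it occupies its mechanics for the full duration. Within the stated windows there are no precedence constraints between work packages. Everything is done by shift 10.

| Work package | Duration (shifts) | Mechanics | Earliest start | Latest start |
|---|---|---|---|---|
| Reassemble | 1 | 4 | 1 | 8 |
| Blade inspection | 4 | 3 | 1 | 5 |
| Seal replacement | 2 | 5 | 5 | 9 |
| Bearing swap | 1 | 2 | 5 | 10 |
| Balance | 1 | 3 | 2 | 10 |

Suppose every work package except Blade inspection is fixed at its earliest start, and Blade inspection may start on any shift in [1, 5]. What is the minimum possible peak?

Blade inspection@1: s1:7  s2:6  s3:3  s4:3  s5:7  s6:5  s7:0  s8:0  s9:0  s10:0 → peak 7
Blade inspection@2: s1:4  s2:6  s3:3  s4:3  s5:10  s6:5  s7:0  s8:0  s9:0  s10:0 → peak 10
Blade inspection@3: s1:4  s2:3  s3:3  s4:3  s5:10  s6:8  s7:0  s8:0  s9:0  s10:0 → peak 10
Blade inspection@4: s1:4  s2:3  s3:0  s4:3  s5:10  s6:8  s7:3  s8:0  s9:0  s10:0 → peak 10
Blade inspection@5: s1:4  s2:3  s3:0  s4:0  s5:10  s6:8  s7:3  s8:3  s9:0  s10:0 → peak 10
Best is Blade inspection@1, peak 7.

7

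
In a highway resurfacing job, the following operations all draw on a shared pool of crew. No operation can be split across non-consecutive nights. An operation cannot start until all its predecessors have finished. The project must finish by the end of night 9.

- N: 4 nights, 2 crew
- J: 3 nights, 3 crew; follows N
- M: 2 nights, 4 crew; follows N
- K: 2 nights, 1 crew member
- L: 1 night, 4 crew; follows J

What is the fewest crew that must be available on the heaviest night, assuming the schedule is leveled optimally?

7

Schedule N@1, J@5, M@5, K@1, L@8: n1:3  n2:3  n3:2  n4:2  n5:7  n6:7  n7:3  n8:4  n9:0 — peak 7.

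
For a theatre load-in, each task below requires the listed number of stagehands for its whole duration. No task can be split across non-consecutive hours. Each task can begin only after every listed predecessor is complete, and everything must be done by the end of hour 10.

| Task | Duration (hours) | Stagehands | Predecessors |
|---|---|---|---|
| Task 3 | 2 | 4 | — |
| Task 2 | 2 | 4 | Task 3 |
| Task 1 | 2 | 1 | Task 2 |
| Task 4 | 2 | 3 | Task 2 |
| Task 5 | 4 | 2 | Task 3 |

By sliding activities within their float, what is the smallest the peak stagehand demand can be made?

4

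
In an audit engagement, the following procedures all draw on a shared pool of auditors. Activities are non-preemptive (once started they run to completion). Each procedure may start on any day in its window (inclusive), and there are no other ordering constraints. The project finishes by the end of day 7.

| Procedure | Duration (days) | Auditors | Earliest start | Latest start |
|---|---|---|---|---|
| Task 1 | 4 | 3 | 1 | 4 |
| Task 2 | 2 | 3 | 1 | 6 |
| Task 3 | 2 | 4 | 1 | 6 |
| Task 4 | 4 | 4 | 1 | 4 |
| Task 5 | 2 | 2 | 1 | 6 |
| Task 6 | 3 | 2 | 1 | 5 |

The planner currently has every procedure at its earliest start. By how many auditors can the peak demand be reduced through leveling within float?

9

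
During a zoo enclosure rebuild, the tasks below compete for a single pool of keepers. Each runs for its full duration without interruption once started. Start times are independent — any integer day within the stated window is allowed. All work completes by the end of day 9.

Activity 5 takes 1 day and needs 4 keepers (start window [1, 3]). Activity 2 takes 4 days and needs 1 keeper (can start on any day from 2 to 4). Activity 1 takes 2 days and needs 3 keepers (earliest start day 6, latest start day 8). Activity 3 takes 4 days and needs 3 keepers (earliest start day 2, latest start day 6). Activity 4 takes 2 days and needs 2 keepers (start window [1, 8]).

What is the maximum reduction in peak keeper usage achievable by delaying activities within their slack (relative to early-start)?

2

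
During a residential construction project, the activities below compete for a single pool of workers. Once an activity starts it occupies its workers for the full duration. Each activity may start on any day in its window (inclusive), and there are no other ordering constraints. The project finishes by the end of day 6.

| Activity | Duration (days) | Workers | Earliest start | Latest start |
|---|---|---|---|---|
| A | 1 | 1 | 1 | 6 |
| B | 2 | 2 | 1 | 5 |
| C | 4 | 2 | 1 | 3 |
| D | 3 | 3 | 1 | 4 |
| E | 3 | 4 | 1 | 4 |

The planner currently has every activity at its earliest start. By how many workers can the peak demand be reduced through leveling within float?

6

Early-start peak: d1:12  d2:11  d3:9  d4:2  d5:0  d6:0 ⇒ 12.
Leveled (A@1, B@1, C@3, D@1, E@4): d1:6  d2:5  d3:5  d4:6  d5:6  d6:6 ⇒ 6.
Reduction 12 − 6 = 6.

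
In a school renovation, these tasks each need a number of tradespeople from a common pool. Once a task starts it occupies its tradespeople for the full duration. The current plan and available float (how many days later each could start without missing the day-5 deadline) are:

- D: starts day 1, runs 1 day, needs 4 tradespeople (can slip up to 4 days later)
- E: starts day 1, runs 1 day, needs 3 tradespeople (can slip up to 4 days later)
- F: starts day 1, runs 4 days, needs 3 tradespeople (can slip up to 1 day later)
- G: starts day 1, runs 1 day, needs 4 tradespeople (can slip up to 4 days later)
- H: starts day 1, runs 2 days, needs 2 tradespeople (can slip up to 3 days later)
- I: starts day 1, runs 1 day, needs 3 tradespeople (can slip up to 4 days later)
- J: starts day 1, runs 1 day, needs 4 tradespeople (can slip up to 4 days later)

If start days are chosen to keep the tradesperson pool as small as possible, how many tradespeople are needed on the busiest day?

Early-start (D@1, E@1, F@1, G@1, H@1, I@1, J@1) gives peak 23: d1:23  d2:5  d3:3  d4:3  d5:0.
Shift F→2, G→2, H→3, I→3, J→5.
Schedule D@1, E@1, F@2, G@2, H@3, I@3, J@5: d1:7  d2:7  d3:8  d4:5  d5:7 — peak 8.

8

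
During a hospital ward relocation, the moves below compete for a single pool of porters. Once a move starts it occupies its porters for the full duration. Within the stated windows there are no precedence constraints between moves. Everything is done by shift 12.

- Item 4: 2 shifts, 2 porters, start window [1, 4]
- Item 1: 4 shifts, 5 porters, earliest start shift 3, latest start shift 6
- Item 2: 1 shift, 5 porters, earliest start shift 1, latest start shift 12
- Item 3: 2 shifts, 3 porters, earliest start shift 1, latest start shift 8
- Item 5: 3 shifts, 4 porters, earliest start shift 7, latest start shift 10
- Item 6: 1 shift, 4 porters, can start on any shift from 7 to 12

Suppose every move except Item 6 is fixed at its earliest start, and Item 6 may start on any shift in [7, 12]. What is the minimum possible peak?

10

Item 6@7: s1:10  s2:5  s3:5  s4:5  s5:5  s6:5  s7:8  s8:4  s9:4  s10:0  s11:0  s12:0 → peak 10
Item 6@8: s1:10  s2:5  s3:5  s4:5  s5:5  s6:5  s7:4  s8:8  s9:4  s10:0  s11:0  s12:0 → peak 10
Item 6@9: s1:10  s2:5  s3:5  s4:5  s5:5  s6:5  s7:4  s8:4  s9:8  s10:0  s11:0  s12:0 → peak 10
Item 6@10: s1:10  s2:5  s3:5  s4:5  s5:5  s6:5  s7:4  s8:4  s9:4  s10:4  s11:0  s12:0 → peak 10
Item 6@11: s1:10  s2:5  s3:5  s4:5  s5:5  s6:5  s7:4  s8:4  s9:4  s10:0  s11:4  s12:0 → peak 10
Item 6@12: s1:10  s2:5  s3:5  s4:5  s5:5  s6:5  s7:4  s8:4  s9:4  s10:0  s11:0  s12:4 → peak 10
Best is Item 6@7, peak 10.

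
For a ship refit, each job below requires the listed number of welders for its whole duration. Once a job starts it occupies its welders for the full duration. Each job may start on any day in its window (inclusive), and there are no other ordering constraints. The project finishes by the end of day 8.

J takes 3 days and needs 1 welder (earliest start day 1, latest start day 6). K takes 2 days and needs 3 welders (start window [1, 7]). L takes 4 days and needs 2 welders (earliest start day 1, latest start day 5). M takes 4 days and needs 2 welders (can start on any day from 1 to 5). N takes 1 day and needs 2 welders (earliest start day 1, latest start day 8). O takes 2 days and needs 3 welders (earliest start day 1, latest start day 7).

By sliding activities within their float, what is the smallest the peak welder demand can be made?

Early-start (J@1, K@1, L@1, M@1, N@1, O@1) gives peak 13: d1:13  d2:11  d3:5  d4:4  d5:0  d6:0  d7:0  d8:0.
Shift L→3, M→3, N→7, O→7.
Schedule J@1, K@1, L@3, M@3, N@7, O@7: d1:4  d2:4  d3:5  d4:4  d5:4  d6:4  d7:5  d8:3 — peak 5.
Total welder-days = 33 over 8 days ⇒ peak ≥ ⌈33/8⌉ = 5, so 5 is optimal.

5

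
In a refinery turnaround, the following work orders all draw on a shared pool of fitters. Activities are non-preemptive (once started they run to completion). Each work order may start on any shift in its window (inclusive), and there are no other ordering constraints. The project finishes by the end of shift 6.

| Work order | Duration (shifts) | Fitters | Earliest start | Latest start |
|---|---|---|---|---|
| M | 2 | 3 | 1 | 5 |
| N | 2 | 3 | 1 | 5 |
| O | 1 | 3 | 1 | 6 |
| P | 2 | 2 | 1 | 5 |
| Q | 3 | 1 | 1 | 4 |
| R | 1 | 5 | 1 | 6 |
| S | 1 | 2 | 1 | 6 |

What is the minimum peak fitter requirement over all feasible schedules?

Early-start (M@1, N@1, O@1, P@1, Q@1, R@1, S@1) gives peak 19: s1:19  s2:9  s3:1  s4:0  s5:0  s6:0.
Shift O→3, P→3, Q→3, R→5, S→4.
Schedule M@1, N@1, O@3, P@3, Q@3, R@5, S@4: s1:6  s2:6  s3:6  s4:5  s5:6  s6:0 — peak 6.

6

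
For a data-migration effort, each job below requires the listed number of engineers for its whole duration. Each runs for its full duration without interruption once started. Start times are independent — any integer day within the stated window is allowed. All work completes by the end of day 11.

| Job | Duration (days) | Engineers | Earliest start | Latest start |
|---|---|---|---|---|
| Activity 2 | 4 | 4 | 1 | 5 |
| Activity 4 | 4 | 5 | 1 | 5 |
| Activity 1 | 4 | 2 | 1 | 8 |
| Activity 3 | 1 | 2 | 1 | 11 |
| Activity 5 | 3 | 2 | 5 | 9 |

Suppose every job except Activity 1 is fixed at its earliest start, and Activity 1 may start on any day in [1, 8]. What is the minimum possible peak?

11

Activity 1@1: d1:13  d2:11  d3:11  d4:11  d5:2  d6:2  d7:2  d8:0  d9:0  d10:0  d11:0 → peak 13
Activity 1@2: d1:11  d2:11  d3:11  d4:11  d5:4  d6:2  d7:2  d8:0  d9:0  d10:0  d11:0 → peak 11
Activity 1@3: d1:11  d2:9  d3:11  d4:11  d5:4  d6:4  d7:2  d8:0  d9:0  d10:0  d11:0 → peak 11
Activity 1@4: d1:11  d2:9  d3:9  d4:11  d5:4  d6:4  d7:4  d8:0  d9:0  d10:0  d11:0 → peak 11
Activity 1@5: d1:11  d2:9  d3:9  d4:9  d5:4  d6:4  d7:4  d8:2  d9:0  d10:0  d11:0 → peak 11
Activity 1@6: d1:11  d2:9  d3:9  d4:9  d5:2  d6:4  d7:4  d8:2  d9:2  d10:0  d11:0 → peak 11
Activity 1@7: d1:11  d2:9  d3:9  d4:9  d5:2  d6:2  d7:4  d8:2  d9:2  d10:2  d11:0 → peak 11
Activity 1@8: d1:11  d2:9  d3:9  d4:9  d5:2  d6:2  d7:2  d8:2  d9:2  d10:2  d11:2 → peak 11
Best is Activity 1@2, peak 11.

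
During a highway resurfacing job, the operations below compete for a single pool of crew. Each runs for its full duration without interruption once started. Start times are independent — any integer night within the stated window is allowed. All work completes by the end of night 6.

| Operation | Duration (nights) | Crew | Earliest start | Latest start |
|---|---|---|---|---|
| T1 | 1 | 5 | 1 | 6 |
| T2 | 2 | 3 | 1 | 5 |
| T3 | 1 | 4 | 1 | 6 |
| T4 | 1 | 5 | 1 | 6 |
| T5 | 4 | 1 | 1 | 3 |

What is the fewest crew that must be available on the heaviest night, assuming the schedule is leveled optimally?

5

Early-start (T1@1, T2@1, T3@1, T4@1, T5@1) gives peak 18: n1:18  n2:4  n3:1  n4:1  n5:0  n6:0.
Shift T2→2, T3→4, T4→6, T5→2.
Schedule T1@1, T2@2, T3@4, T4@6, T5@2: n1:5  n2:4  n3:4  n4:5  n5:1  n6:5 — peak 5.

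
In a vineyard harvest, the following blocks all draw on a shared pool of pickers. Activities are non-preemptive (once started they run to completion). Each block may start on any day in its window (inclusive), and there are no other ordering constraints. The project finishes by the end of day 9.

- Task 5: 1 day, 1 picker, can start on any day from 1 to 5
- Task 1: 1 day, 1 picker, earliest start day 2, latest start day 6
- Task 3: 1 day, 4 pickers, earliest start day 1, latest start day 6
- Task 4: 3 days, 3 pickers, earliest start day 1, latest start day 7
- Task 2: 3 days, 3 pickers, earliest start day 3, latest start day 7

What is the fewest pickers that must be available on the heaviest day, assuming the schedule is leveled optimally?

Early-start (Task 5@1, Task 1@2, Task 3@1, Task 4@1, Task 2@3) gives peak 8: d1:8  d2:4  d3:6  d4:3  d5:3  d6:0  d7:0  d8:0  d9:0.
Shift Task 3→3, Task 4→4, Task 2→7.
Schedule Task 5@1, Task 1@2, Task 3@3, Task 4@4, Task 2@7: d1:1  d2:1  d3:4  d4:3  d5:3  d6:3  d7:3  d8:3  d9:3 — peak 4.

4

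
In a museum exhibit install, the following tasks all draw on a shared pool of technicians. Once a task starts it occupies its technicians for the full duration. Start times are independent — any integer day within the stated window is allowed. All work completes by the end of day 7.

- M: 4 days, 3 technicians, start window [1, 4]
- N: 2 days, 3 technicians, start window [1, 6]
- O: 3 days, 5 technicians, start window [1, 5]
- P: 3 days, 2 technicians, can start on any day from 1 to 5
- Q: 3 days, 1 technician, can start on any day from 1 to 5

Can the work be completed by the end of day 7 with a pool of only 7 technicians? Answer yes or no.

Schedule M@1, N@1, O@5, P@3, Q@1: d1:7  d2:7  d3:6  d4:5  d5:7  d6:5  d7:5 — peak 7 ≤ 7.

yes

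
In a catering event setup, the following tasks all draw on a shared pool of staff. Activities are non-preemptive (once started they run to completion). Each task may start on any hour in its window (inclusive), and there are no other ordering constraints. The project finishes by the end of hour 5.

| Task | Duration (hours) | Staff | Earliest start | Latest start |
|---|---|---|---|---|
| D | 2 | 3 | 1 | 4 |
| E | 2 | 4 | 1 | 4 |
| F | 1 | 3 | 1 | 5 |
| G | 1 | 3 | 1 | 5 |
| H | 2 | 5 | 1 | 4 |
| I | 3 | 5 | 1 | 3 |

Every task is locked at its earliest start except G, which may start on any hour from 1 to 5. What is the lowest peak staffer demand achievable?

G@1: h1:23  h2:17  h3:5  h4:0  h5:0 → peak 23
G@2: h1:20  h2:20  h3:5  h4:0  h5:0 → peak 20
G@3: h1:20  h2:17  h3:8  h4:0  h5:0 → peak 20
G@4: h1:20  h2:17  h3:5  h4:3  h5:0 → peak 20
G@5: h1:20  h2:17  h3:5  h4:0  h5:3 → peak 20
Best is G@2, peak 20.

20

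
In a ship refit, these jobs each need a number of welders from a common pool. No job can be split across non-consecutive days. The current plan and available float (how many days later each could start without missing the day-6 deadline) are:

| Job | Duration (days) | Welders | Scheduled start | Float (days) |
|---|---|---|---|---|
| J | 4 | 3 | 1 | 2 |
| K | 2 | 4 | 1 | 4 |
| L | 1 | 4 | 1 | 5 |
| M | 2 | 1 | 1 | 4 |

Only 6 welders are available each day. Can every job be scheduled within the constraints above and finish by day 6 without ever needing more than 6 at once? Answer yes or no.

no

The minimum achievable peak is 7; 6 < 7, so no feasible schedule stays within the cap.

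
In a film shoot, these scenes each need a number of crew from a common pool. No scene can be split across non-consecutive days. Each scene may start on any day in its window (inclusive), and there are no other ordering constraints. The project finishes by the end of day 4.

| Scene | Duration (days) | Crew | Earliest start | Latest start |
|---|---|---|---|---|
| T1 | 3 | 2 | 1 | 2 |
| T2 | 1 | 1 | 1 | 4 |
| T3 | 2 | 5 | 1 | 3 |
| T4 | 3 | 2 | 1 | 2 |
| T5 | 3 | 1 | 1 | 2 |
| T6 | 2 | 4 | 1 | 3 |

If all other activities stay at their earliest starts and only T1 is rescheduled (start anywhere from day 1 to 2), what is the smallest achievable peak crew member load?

T1@1: d1:15  d2:14  d3:5  d4:0 → peak 15
T1@2: d1:13  d2:14  d3:5  d4:2 → peak 14
Best is T1@2, peak 14.

14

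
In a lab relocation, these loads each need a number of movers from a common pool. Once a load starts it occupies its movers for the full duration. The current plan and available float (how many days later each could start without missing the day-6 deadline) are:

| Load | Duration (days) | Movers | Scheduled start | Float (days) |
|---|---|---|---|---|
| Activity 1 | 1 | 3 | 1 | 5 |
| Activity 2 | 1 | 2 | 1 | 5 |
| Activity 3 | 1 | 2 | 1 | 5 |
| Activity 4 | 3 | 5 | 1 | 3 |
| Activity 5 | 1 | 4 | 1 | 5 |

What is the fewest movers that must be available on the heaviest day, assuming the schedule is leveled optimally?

Early-start (Activity 1@1, Activity 2@1, Activity 3@1, Activity 4@1, Activity 5@1) gives peak 16: d1:16  d2:5  d3:5  d4:0  d5:0  d6:0.
Shift Activity 3→2, Activity 4→3, Activity 5→6.
Schedule Activity 1@1, Activity 2@1, Activity 3@2, Activity 4@3, Activity 5@6: d1:5  d2:2  d3:5  d4:5  d5:5  d6:4 — peak 5.
Total mover-days = 26 over 6 days ⇒ peak ≥ ⌈26/6⌉ = 5, so 5 is optimal.

5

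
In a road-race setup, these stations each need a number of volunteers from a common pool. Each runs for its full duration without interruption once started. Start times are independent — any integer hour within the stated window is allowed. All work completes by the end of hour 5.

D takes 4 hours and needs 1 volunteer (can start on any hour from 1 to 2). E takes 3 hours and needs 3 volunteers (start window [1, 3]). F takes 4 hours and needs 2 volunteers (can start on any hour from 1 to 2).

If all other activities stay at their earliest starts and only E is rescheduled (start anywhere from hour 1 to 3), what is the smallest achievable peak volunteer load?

E@1: h1:6  h2:6  h3:6  h4:3  h5:0 → peak 6
E@2: h1:3  h2:6  h3:6  h4:6  h5:0 → peak 6
E@3: h1:3  h2:3  h3:6  h4:6  h5:3 → peak 6
Best is E@1, peak 6.

6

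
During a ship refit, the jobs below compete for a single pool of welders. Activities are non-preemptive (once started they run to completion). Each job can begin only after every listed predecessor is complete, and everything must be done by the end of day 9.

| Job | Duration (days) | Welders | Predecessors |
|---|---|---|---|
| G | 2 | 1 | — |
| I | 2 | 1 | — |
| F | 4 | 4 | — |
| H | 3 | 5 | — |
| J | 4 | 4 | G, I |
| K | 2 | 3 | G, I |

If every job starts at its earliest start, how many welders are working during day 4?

At early start, day 4 has: F, J, K.
Demand: 4 + 4 + 3 = 11.

11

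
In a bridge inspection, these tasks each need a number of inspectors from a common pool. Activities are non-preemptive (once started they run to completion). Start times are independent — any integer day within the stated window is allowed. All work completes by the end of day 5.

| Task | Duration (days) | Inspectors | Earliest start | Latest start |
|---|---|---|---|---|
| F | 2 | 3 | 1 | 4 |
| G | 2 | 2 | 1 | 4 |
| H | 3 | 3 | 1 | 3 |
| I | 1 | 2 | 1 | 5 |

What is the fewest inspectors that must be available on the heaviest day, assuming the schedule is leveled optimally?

5

Early-start (F@1, G@1, H@1, I@1) gives peak 10: d1:10  d2:8  d3:3  d4:0  d5:0.
Shift H→3, I→3.
Schedule F@1, G@1, H@3, I@3: d1:5  d2:5  d3:5  d4:3  d5:3 — peak 5.
Total inspector-days = 21 over 5 days ⇒ peak ≥ ⌈21/5⌉ = 5, so 5 is optimal.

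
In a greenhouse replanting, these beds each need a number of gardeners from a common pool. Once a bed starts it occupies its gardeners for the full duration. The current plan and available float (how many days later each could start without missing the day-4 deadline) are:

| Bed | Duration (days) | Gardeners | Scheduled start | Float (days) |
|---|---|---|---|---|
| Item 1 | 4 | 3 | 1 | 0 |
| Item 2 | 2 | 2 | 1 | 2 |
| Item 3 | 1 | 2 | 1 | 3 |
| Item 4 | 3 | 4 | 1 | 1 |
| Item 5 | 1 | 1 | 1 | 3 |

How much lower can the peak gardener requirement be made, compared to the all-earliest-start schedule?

3

Early-start peak: d1:12  d2:9  d3:7  d4:3 ⇒ 12.
Leveled (Item 1@1, Item 2@1, Item 3@1, Item 4@2, Item 5@1): d1:8  d2:9  d3:7  d4:7 ⇒ 9.
Reduction 12 − 9 = 3.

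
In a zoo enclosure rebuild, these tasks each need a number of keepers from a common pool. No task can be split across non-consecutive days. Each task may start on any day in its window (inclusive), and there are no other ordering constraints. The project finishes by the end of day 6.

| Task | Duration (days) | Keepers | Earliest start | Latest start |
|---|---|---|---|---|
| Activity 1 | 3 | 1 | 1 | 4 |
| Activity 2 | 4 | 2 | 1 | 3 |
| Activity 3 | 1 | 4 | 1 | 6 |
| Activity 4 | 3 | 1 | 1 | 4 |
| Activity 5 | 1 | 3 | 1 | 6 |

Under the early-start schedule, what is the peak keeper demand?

Early-start schedule: Activity 1@1, Activity 2@1, Activity 3@1, Activity 4@1, Activity 5@1.
Load per day: day 1: 11, day 2: 4, day 3: 4, day 4: 2, day 5: 0, day 6: 0.
Peak is 11.

11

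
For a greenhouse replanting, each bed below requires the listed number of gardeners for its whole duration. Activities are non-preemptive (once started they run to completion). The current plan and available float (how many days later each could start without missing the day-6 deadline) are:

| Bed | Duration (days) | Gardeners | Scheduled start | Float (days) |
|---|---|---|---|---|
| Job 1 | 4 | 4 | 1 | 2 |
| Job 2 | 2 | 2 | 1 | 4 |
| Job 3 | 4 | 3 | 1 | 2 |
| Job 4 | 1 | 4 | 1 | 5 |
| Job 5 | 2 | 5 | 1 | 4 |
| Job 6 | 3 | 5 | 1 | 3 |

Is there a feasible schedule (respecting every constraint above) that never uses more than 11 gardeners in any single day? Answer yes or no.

no

The minimum achievable peak is 12; 11 < 12, so no feasible schedule stays within the cap.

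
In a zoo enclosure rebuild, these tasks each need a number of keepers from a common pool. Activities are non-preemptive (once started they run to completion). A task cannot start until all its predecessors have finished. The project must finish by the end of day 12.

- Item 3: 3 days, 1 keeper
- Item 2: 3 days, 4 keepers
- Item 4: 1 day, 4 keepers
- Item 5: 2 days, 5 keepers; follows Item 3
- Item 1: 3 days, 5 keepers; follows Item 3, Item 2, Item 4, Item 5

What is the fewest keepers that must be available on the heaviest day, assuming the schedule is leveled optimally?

5

Early-start (Item 3@1, Item 2@1, Item 4@1, Item 5@4, Item 1@6) gives peak 9: d1:9  d2:5  d3:5  d4:5  d5:5  d6:5  d7:5  d8:5  d9:0  d10:0  d11:0  d12:0.
Shift Item 4→4, Item 5→5, Item 1→7.
Schedule Item 3@1, Item 2@1, Item 4@4, Item 5@5, Item 1@7: d1:5  d2:5  d3:5  d4:4  d5:5  d6:5  d7:5  d8:5  d9:5  d10:0  d11:0  d12:0 — peak 5.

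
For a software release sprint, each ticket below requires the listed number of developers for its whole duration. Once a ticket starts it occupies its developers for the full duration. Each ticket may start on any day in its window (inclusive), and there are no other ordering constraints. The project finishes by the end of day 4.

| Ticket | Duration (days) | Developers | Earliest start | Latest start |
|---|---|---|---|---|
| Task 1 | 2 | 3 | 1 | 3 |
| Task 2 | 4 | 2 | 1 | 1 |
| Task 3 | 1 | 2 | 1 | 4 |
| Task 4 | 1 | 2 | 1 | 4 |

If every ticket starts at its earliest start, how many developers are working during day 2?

At early start, day 2 has: Task 1, Task 2.
Demand: 3 + 2 = 5.

5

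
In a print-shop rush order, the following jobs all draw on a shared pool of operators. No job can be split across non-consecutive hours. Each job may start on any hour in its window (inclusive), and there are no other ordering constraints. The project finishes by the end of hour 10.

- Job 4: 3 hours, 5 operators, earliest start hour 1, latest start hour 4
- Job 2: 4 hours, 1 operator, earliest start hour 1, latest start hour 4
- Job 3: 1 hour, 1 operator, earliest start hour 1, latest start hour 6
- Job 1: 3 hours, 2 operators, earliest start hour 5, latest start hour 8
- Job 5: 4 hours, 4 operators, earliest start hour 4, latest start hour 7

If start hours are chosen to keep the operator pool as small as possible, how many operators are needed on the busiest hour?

6

Early-start (Job 4@1, Job 2@1, Job 3@1, Job 1@5, Job 5@4) gives peak 7: h1:7  h2:6  h3:6  h4:5  h5:6  h6:6  h7:6  h8:0  h9:0  h10:0.
Shift Job 3→4.
Schedule Job 4@1, Job 2@1, Job 3@4, Job 1@5, Job 5@4: h1:6  h2:6  h3:6  h4:6  h5:6  h6:6  h7:6  h8:0  h9:0  h10:0 — peak 6.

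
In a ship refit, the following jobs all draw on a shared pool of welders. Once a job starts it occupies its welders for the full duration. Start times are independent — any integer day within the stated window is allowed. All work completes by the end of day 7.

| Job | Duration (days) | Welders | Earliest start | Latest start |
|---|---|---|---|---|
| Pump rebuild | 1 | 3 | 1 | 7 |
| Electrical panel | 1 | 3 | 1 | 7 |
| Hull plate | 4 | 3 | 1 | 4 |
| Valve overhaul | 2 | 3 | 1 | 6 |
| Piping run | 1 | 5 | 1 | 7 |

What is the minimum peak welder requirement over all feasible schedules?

Early-start (Pump rebuild@1, Electrical panel@1, Hull plate@1, Valve overhaul@1, Piping run@1) gives peak 17: d1:17  d2:6  d3:3  d4:3  d5:0  d6:0  d7:0.
Shift Hull plate→2, Valve overhaul→2, Piping run→6.
Schedule Pump rebuild@1, Electrical panel@1, Hull plate@2, Valve overhaul@2, Piping run@6: d1:6  d2:6  d3:6  d4:3  d5:3  d6:5  d7:0 — peak 6.

6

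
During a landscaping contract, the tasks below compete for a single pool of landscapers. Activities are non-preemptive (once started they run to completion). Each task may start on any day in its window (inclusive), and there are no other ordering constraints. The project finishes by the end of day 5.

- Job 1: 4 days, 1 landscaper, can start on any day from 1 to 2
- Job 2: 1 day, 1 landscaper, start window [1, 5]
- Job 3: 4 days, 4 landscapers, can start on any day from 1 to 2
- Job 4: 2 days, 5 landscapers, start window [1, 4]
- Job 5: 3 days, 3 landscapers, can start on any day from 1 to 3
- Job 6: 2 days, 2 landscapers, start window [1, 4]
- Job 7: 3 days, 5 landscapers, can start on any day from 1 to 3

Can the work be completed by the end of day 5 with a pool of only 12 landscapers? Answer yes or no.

The minimum achievable peak is 13; 12 < 13, so no feasible schedule stays within the cap.

no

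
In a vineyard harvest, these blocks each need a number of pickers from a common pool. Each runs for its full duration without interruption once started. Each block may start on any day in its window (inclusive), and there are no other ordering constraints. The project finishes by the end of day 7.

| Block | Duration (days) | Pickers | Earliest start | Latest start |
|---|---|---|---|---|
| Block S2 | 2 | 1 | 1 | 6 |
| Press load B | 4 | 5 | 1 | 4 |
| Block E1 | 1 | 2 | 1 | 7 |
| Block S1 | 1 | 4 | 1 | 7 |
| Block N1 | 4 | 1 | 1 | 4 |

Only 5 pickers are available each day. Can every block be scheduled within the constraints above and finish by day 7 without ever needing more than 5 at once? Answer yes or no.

The minimum achievable peak is 6; 5 < 6, so no feasible schedule stays within the cap.

no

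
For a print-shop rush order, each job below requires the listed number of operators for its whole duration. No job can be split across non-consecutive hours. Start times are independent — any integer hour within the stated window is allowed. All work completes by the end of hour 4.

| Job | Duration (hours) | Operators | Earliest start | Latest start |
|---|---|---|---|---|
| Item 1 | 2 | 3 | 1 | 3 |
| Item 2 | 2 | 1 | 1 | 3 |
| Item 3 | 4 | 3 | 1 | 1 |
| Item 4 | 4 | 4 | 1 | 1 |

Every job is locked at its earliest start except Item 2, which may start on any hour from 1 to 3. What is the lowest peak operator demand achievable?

10

Item 2@1: h1:11  h2:11  h3:7  h4:7 → peak 11
Item 2@2: h1:10  h2:11  h3:8  h4:7 → peak 11
Item 2@3: h1:10  h2:10  h3:8  h4:8 → peak 10
Best is Item 2@3, peak 10.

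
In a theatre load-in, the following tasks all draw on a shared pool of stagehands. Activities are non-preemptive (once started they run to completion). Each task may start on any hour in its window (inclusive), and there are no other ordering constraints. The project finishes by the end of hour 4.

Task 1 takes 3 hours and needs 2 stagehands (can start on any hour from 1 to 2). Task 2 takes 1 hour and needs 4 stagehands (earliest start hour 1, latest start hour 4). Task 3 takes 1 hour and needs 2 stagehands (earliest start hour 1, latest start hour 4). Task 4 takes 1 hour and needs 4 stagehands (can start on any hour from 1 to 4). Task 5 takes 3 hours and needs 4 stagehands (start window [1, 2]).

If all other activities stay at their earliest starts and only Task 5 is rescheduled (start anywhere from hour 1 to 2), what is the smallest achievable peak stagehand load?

Task 5@1: h1:16  h2:6  h3:6  h4:0 → peak 16
Task 5@2: h1:12  h2:6  h3:6  h4:4 → peak 12
Best is Task 5@2, peak 12.

12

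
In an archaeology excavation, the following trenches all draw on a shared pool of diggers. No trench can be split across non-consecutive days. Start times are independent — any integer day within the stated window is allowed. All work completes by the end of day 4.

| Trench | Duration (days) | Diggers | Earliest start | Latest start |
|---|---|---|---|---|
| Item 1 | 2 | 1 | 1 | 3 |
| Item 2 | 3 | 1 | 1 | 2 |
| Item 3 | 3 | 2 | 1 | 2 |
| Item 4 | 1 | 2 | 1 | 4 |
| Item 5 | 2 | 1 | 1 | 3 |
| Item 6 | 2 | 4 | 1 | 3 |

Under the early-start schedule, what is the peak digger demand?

11

Early-start schedule: Item 1@1, Item 2@1, Item 3@1, Item 4@1, Item 5@1, Item 6@1.
Load per day: day 1: 11, day 2: 9, day 3: 3, day 4: 0.
Peak is 11.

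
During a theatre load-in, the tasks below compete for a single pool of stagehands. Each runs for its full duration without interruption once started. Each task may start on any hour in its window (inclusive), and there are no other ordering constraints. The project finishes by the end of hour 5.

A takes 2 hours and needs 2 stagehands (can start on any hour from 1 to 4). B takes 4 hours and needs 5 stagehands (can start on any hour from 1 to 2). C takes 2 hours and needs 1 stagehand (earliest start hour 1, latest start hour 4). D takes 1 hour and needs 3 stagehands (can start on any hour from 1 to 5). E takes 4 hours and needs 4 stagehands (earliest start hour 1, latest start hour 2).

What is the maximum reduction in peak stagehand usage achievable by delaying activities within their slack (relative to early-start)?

4

Early-start peak: h1:15  h2:12  h3:9  h4:9  h5:0 ⇒ 15.
Leveled (A@1, B@1, C@3, D@1, E@2): h1:10  h2:11  h3:10  h4:10  h5:4 ⇒ 11.
Reduction 15 − 11 = 4.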